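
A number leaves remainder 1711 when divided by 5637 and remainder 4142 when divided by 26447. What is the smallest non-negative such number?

Write x = 1711 + 5637·k. Then 5637·k ≡ 4142 − 1711 ≡ 2431 (mod 26447).
Need 5637⁻¹ mod 26447. Extended Euclid on (26447, 5637):
26447 = 4·5637 + 3899
5637 = 1·3899 + 1738
3899 = 2·1738 + 423
1738 = 4·423 + 46
423 = 9·46 + 9
46 = 5·9 + 1
9 = 9·1 + 0
Back-substitute:
1 = 46 − 5·9
1 = −5·423 + 46·46
1 = 46·1738 − 189·423
1 = −189·3899 + 424·1738
1 = 424·5637 − 613·3899
1 = −613·26447 + 2876·5637
5637⁻¹ ≡ 2876 (mod 26447), so k ≡ 2876·2431 ≡ 9548 (mod 26447).
x = 1711 + 5637·9548 = 53823787.

53823787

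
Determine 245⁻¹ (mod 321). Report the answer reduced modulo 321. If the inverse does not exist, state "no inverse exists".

38

Apply the Euclidean algorithm to 321 and 245:
321 = 1·245 + 76
245 = 3·76 + 17
76 = 4·17 + 8
17 = 2·8 + 1
8 = 8·1 + 0
Since gcd(245, 321) = 1, back-substitute to write 1 as a combination:
1 = 17 − 2·8
1 = −2·76 + 9·17
1 = 9·245 − 29·76
1 = −29·321 + 38·245
So 245·38 ≡ 1 (mod 321).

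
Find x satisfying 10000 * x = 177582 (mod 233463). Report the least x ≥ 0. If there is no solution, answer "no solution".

100080

First find gcd(10000, 233463):
233463 = 23*10000 + 3463
10000 = 2*3463 + 3074
3463 = 1*3074 + 389
3074 = 7*389 + 351
389 = 1*351 + 38
351 = 9*38 + 9
38 = 4*9 + 2
9 = 4*2 + 1
2 = 2*1 + 0
gcd = 1, so a unique solution mod 233463 exists.
Back-substitute for the Bézout coefficients:
1 = 9 − 4·2
1 = −4·38 + 17·9
1 = 17·351 − 157·38
1 = −157·389 + 174·351
1 = 174·3074 − 1375·389
1 = −1375·3463 + 1549·3074
1 = 1549·10000 − 4473·3463
1 = −4473·233463 + 104428·10000
So 10000·(104428) ≡ 1 (mod 233463), giving 10000⁻¹ ≡ 104428.
x ≡ 10000⁻¹·177582 ≡ 104428·177582 ≡ 100080 (mod 233463).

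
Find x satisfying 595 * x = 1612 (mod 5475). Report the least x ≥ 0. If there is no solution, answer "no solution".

gcd(595, 5475):
5475 = 9×595 + 120
595 = 4×120 + 115
120 = 1×115 + 5
115 = 23×5 + 0
gcd = 5, but 5 ∤ 1612, so the congruence has no solution.

no solution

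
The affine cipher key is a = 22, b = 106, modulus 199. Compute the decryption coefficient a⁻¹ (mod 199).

190

Extended Euclidean algorithm:
199 = 9*22 + 1
22 = 22*1 + 0
Since gcd(22, 199) = 1, back-substitute to write 1 as a combination:
1 = 199 − 9·22
Thus 22·(-9) ≡ 1 (mod 199); reducing, -9 mod 199 = 190.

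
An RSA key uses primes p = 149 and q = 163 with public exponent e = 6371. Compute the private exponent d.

φ(n) = (p−1)(q−1) = 148·162 = 23976.
Need d with 6371·d ≡ 1 (mod 23976). Apply the extended Euclidean algorithm:
23976 = 3·6371 + 4863
6371 = 1·4863 + 1508
4863 = 3·1508 + 339
1508 = 4·339 + 152
339 = 2·152 + 35
152 = 4·35 + 12
35 = 2·12 + 11
12 = 1·11 + 1
11 = 11·1 + 0
Back-substitute:
1 = 12 − 11
1 = −35 + 3·12
1 = 3·152 − 13·35
1 = −13·339 + 29·152
1 = 29·1508 − 129·339
1 = −129·4863 + 416·1508
1 = 416·6371 − 545·4863
1 = −545·23976 + 2051·6371
So 6371·2051 ≡ 1 (mod 23976), hence d = 2051.

2051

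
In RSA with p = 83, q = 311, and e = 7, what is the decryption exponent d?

7263

φ(n) = (p−1)(q−1) = 82·310 = 25420.
Need d with 7·d ≡ 1 (mod 25420). Apply the extended Euclidean algorithm:
25420 = 3631*7 + 3
7 = 2*3 + 1
3 = 3*1 + 0
Back-substitute:
1 = 7 − 2·3
1 = −2·25420 + 7263·7
So 7·7263 ≡ 1 (mod 25420), hence d = 7263.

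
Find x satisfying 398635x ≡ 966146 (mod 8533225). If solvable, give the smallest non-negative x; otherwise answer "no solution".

gcd(398635, 8533225):
8533225 = 21×398635 + 161890
398635 = 2×161890 + 74855
161890 = 2×74855 + 12180
74855 = 6×12180 + 1775
12180 = 6×1775 + 1530
1775 = 1×1530 + 245
1530 = 6×245 + 60
245 = 4×60 + 5
60 = 12×5 + 0
gcd = 5, but 5 ∤ 966146, so the congruence has no solution.

no solution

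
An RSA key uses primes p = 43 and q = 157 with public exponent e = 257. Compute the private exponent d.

φ(n) = (p−1)(q−1) = 42·156 = 6552.
Need d with 257·d ≡ 1 (mod 6552). Apply the extended Euclidean algorithm:
6552 = 25·257 + 127
257 = 2·127 + 3
127 = 42·3 + 1
3 = 3·1 + 0
Back-substitute:
1 = 127 − 42·3
1 = −42·257 + 85·127
1 = 85·6552 − 2167·257
So 257·(-2167) ≡ 1 (mod 6552), hence d ≡ -2167 ≡ 4385 (mod 6552).

4385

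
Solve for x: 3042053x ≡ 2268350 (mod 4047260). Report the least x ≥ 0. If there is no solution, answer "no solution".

First find gcd(3042053, 4047260):
4047260 = 1×3042053 + 1005207
3042053 = 3×1005207 + 26432
1005207 = 38×26432 + 791
26432 = 33×791 + 329
791 = 2×329 + 133
329 = 2×133 + 63
133 = 2×63 + 7
63 = 9×7 + 0
gcd = 7 and 7 | 2268350, so solutions exist. Divide through by 7: 434579x ≡ 324050 (mod 578180).
Now find 434579⁻¹ mod 578180:
578180 = 1·434579 + 143601
434579 = 3·143601 + 3776
143601 = 38·3776 + 113
3776 = 33·113 + 47
113 = 2·47 + 19
47 = 2·19 + 9
19 = 2·9 + 1
9 = 9·1 + 0
Back-substitute:
1 = 19 − 2·9
1 = −2·47 + 5·19
1 = 5·113 − 12·47
1 = −12·3776 + 401·113
1 = 401·143601 − 15250·3776
1 = −15250·434579 + 46151·143601
1 = 46151·578180 − 61401·434579
So 434579·(-61401) ≡ 1 (mod 578180), i.e. 434579⁻¹ ≡ 516779.
Then x ≡ 516779·324050 ≡ 492470 (mod 578180); the smallest non-negative solution is x = 492470.

492470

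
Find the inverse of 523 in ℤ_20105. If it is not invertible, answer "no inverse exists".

Run Euclid on (20105, 523):
20105 = 38*523 + 231
523 = 2*231 + 61
231 = 3*61 + 48
61 = 1*48 + 13
48 = 3*13 + 9
13 = 1*9 + 4
9 = 2*4 + 1
4 = 4*1 + 0
gcd = 1, so the inverse exists. Back-substitute:
1 = 9 − 2·4
1 = −2·13 + 3·9
1 = 3·48 − 11·13
1 = −11·61 + 14·48
1 = 14·231 − 53·61
1 = −53·523 + 120·231
1 = 120·20105 − 4613·523
So 523·(-4613) ≡ 1 (mod 20105), and -4613 ≡ 15492 (mod 20105).

15492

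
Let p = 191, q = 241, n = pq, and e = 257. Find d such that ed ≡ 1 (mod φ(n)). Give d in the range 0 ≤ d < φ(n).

37793

φ(n) = (p−1)(q−1) = 190·240 = 45600.
Need d with 257·d ≡ 1 (mod 45600). Apply the extended Euclidean algorithm:
45600 = 177*257 + 111
257 = 2*111 + 35
111 = 3*35 + 6
35 = 5*6 + 5
6 = 1*5 + 1
5 = 5*1 + 0
Back-substitute:
1 = 6 − 5
1 = −35 + 6·6
1 = 6·111 − 19·35
1 = −19·257 + 44·111
1 = 44·45600 − 7807·257
So 257·(-7807) ≡ 1 (mod 45600), hence d ≡ -7807 ≡ 37793 (mod 45600).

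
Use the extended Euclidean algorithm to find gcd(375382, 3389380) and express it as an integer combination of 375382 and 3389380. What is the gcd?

2

Euclidean algorithm:
3389380 = 9×375382 + 10942
375382 = 34×10942 + 3354
10942 = 3×3354 + 880
3354 = 3×880 + 714
880 = 1×714 + 166
714 = 4×166 + 50
166 = 3×50 + 16
50 = 3×16 + 2
16 = 8×2 + 0
gcd(375382, 3389380) = 2.
Express as a combination:
2 = 50 − 3·16
2 = −3·166 + 10·50
2 = 10·714 − 43·166
2 = −43·880 + 53·714
2 = 53·3354 − 202·880
2 = −202·10942 + 659·3354
2 = 659·375382 − 22608·10942
2 = −22608·3389380 + 204131·375382
So 2 = (-22608)·3389380 + (204131)·375382.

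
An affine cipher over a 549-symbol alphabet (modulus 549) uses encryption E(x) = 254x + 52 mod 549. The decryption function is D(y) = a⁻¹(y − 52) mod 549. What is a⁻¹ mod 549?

482

Run Euclid on (549, 254):
549 = 2×254 + 41
254 = 6×41 + 8
41 = 5×8 + 1
8 = 8×1 + 0
The gcd is 1. Working backward:
1 = 41 − 5·8
1 = −5·254 + 31·41
1 = 31·549 − 67·254
So 254·(-67) ≡ 1 (mod 549), and -67 ≡ 482 (mod 549).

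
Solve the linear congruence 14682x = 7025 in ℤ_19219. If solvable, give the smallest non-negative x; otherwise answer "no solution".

First find gcd(14682, 19219):
19219 = 1·14682 + 4537
14682 = 3·4537 + 1071
4537 = 4·1071 + 253
1071 = 4·253 + 59
253 = 4·59 + 17
59 = 3·17 + 8
17 = 2·8 + 1
8 = 8·1 + 0
gcd = 1, so a unique solution mod 19219 exists.
Back-substitute for the Bézout coefficients:
1 = 17 − 2·8
1 = −2·59 + 7·17
1 = 7·253 − 30·59
1 = −30·1071 + 127·253
1 = 127·4537 − 538·1071
1 = −538·14682 + 1741·4537
1 = 1741·19219 − 2279·14682
So 14682·(-2279) ≡ 1 (mod 19219), giving 14682⁻¹ ≡ 16940.
x ≡ 14682⁻¹·7025 ≡ 16940·7025 ≡ 18671 (mod 19219).

18671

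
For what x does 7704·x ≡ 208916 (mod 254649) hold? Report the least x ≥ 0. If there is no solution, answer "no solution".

no solution

gcd(7704, 254649):
254649 = 33×7704 + 417
7704 = 18×417 + 198
417 = 2×198 + 21
198 = 9×21 + 9
21 = 2×9 + 3
9 = 3×3 + 0
gcd = 3, but 3 ∤ 208916, so the congruence has no solution.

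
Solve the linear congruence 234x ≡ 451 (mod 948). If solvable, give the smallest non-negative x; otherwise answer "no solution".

gcd(234, 948):
948 = 4×234 + 12
234 = 19×12 + 6
12 = 2×6 + 0
gcd = 6, but 6 ∤ 451, so the congruence has no solution.

no solution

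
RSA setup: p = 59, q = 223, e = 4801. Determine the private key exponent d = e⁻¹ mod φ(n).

φ(n) = (p−1)(q−1) = 58·222 = 12876.
Need d with 4801·d ≡ 1 (mod 12876). Apply the extended Euclidean algorithm:
12876 = 2×4801 + 3274
4801 = 1×3274 + 1527
3274 = 2×1527 + 220
1527 = 6×220 + 207
220 = 1×207 + 13
207 = 15×13 + 12
13 = 1×12 + 1
12 = 12×1 + 0
Back-substitute:
1 = 13 − 12
1 = −207 + 16·13
1 = 16·220 − 17·207
1 = −17·1527 + 118·220
1 = 118·3274 − 253·1527
1 = −253·4801 + 371·3274
1 = 371·12876 − 995·4801
So 4801·(-995) ≡ 1 (mod 12876), hence d ≡ -995 ≡ 11881 (mod 12876).

11881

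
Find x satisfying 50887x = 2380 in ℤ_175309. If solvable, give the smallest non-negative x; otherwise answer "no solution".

83691

First find gcd(50887, 175309):
175309 = 3*50887 + 22648
50887 = 2*22648 + 5591
22648 = 4*5591 + 284
5591 = 19*284 + 195
284 = 1*195 + 89
195 = 2*89 + 17
89 = 5*17 + 4
17 = 4*4 + 1
4 = 4*1 + 0
gcd = 1, so a unique solution mod 175309 exists.
Back-substitute for the Bézout coefficients:
1 = 17 − 4·4
1 = −4·89 + 21·17
1 = 21·195 − 46·89
1 = −46·284 + 67·195
1 = 67·5591 − 1319·284
1 = −1319·22648 + 5343·5591
1 = 5343·50887 − 12005·22648
1 = −12005·175309 + 41358·50887
So 50887·(41358) ≡ 1 (mod 175309), giving 50887⁻¹ ≡ 41358.
x ≡ 50887⁻¹·2380 ≡ 41358·2380 ≡ 83691 (mod 175309).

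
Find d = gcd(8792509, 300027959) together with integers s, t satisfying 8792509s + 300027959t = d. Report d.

Euclidean algorithm:
300027959 = 34*8792509 + 1082653
8792509 = 8*1082653 + 131285
1082653 = 8*131285 + 32373
131285 = 4*32373 + 1793
32373 = 18*1793 + 99
1793 = 18*99 + 11
99 = 9*11 + 0
gcd(8792509, 300027959) = 11.
Express as a combination:
11 = 1793 − 18·99
11 = −18·32373 + 325·1793
11 = 325·131285 − 1318·32373
11 = −1318·1082653 + 10869·131285
11 = 10869·8792509 − 88270·1082653
11 = −88270·300027959 + 3012049·8792509
So 11 = (-88270)·300027959 + (3012049)·8792509.

11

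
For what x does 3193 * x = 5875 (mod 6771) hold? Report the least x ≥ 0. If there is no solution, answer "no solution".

6037

First find gcd(3193, 6771):
6771 = 2*3193 + 385
3193 = 8*385 + 113
385 = 3*113 + 46
113 = 2*46 + 21
46 = 2*21 + 4
21 = 5*4 + 1
4 = 4*1 + 0
gcd = 1, so a unique solution mod 6771 exists.
Back-substitute for the Bézout coefficients:
1 = 21 − 5·4
1 = −5·46 + 11·21
1 = 11·113 − 27·46
1 = −27·385 + 92·113
1 = 92·3193 − 763·385
1 = −763·6771 + 1618·3193
So 3193·(1618) ≡ 1 (mod 6771), giving 3193⁻¹ ≡ 1618.
x ≡ 3193⁻¹·5875 ≡ 1618·5875 ≡ 6037 (mod 6771).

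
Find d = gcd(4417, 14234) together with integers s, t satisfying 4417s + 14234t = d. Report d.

1

Euclidean algorithm:
14234 = 3×4417 + 983
4417 = 4×983 + 485
983 = 2×485 + 13
485 = 37×13 + 4
13 = 3×4 + 1
4 = 4×1 + 0
gcd(4417, 14234) = 1.
Back-substituting:
1 = 13 − 3·4
1 = −3·485 + 112·13
1 = 112·983 − 227·485
1 = −227·4417 + 1020·983
1 = 1020·14234 − 3287·4417
So 1 = (1020)·14234 + (-3287)·4417.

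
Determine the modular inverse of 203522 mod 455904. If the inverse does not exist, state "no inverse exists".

Euclidean algorithm on 455904, 203522:
455904 = 2*203522 + 48860
203522 = 4*48860 + 8082
48860 = 6*8082 + 368
8082 = 21*368 + 354
368 = 1*354 + 14
354 = 25*14 + 4
14 = 3*4 + 2
4 = 2*2 + 0
Since gcd = 2 > 1, 203522 is not a unit mod 455904.

no inverse exists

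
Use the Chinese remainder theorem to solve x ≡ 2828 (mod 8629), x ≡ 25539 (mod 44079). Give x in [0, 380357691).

Write x = 2828 + 8629·k. Then 8629·k ≡ 25539 − 2828 ≡ 22711 (mod 44079).
Need 8629⁻¹ mod 44079. Extended Euclid on (44079, 8629):
44079 = 5·8629 + 934
8629 = 9·934 + 223
934 = 4·223 + 42
223 = 5·42 + 13
42 = 3·13 + 3
13 = 4·3 + 1
3 = 3·1 + 0
Back-substitute:
1 = 13 − 4·3
1 = −4·42 + 13·13
1 = 13·223 − 69·42
1 = −69·934 + 289·223
1 = 289·8629 − 2670·934
1 = −2670·44079 + 13639·8629
8629⁻¹ ≡ 13639 (mod 44079), so k ≡ 13639·22711 ≡ 12196 (mod 44079).
x = 2828 + 8629·12196 = 105242112.

105242112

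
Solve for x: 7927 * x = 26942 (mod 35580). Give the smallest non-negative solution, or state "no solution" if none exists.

First find gcd(7927, 35580):
35580 = 4·7927 + 3872
7927 = 2·3872 + 183
3872 = 21·183 + 29
183 = 6·29 + 9
29 = 3·9 + 2
9 = 4·2 + 1
2 = 2·1 + 0
gcd = 1, so a unique solution mod 35580 exists.
Back-substitute for the Bézout coefficients:
1 = 9 − 4·2
1 = −4·29 + 13·9
1 = 13·183 − 82·29
1 = −82·3872 + 1735·183
1 = 1735·7927 − 3552·3872
1 = −3552·35580 + 15943·7927
So 7927·(15943) ≡ 1 (mod 35580), giving 7927⁻¹ ≡ 15943.
x ≡ 7927⁻¹·26942 ≡ 15943·26942 ≡ 14546 (mod 35580).

14546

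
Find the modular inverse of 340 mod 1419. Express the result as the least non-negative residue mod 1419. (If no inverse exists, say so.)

505

Apply the Euclidean algorithm to 1419 and 340:
1419 = 4×340 + 59
340 = 5×59 + 45
59 = 1×45 + 14
45 = 3×14 + 3
14 = 4×3 + 2
3 = 1×2 + 1
2 = 2×1 + 0
The gcd is 1. Working backward:
1 = 3 − 2
1 = −14 + 5·3
1 = 5·45 − 16·14
1 = −16·59 + 21·45
1 = 21·340 − 121·59
1 = −121·1419 + 505·340
So 340·505 ≡ 1 (mod 1419).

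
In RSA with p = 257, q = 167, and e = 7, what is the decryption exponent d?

6071

φ(n) = (p−1)(q−1) = 256·166 = 42496.
Need d with 7·d ≡ 1 (mod 42496). Apply the extended Euclidean algorithm:
42496 = 6070·7 + 6
7 = 1·6 + 1
6 = 6·1 + 0
Back-substitute:
1 = 7 − 6
1 = −42496 + 6071·7
So 7·6071 ≡ 1 (mod 42496), hence d = 6071.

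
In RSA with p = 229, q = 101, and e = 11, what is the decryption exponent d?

φ(n) = (p−1)(q−1) = 228·100 = 22800.
Need d with 11·d ≡ 1 (mod 22800). Apply the extended Euclidean algorithm:
22800 = 2072×11 + 8
11 = 1×8 + 3
8 = 2×3 + 2
3 = 1×2 + 1
2 = 2×1 + 0
Back-substitute:
1 = 3 − 2
1 = −8 + 3·3
1 = 3·11 − 4·8
1 = −4·22800 + 8291·11
So 11·8291 ≡ 1 (mod 22800), hence d = 8291.

8291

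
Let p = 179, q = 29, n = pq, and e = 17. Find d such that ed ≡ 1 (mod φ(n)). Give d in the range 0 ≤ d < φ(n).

3225

φ(n) = (p−1)(q−1) = 178·28 = 4984.
Need d with 17·d ≡ 1 (mod 4984). Apply the extended Euclidean algorithm:
4984 = 293·17 + 3
17 = 5·3 + 2
3 = 1·2 + 1
2 = 2·1 + 0
Back-substitute:
1 = 3 − 2
1 = −17 + 6·3
1 = 6·4984 − 1759·17
So 17·(-1759) ≡ 1 (mod 4984), hence d ≡ -1759 ≡ 3225 (mod 4984).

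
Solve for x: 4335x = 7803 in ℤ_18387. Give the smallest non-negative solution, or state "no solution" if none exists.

First find gcd(4335, 18387):
18387 = 4×4335 + 1047
4335 = 4×1047 + 147
1047 = 7×147 + 18
147 = 8×18 + 3
18 = 6×3 + 0
gcd = 3 and 3 | 7803, so solutions exist. Divide through by 3: 1445x ≡ 2601 (mod 6129).
Now find 1445⁻¹ mod 6129:
6129 = 4×1445 + 349
1445 = 4×349 + 49
349 = 7×49 + 6
49 = 8×6 + 1
6 = 6×1 + 0
Back-substitute:
1 = 49 − 8·6
1 = −8·349 + 57·49
1 = 57·1445 − 236·349
1 = −236·6129 + 1001·1445
So 1445⁻¹ ≡ 1001 (mod 6129).
Then x ≡ 1001·2601 ≡ 4905 (mod 6129); the smallest non-negative solution is x = 4905.

4905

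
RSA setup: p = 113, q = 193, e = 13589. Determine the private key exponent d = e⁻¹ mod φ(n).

φ(n) = (p−1)(q−1) = 112·192 = 21504.
Need d with 13589·d ≡ 1 (mod 21504). Apply the extended Euclidean algorithm:
21504 = 1*13589 + 7915
13589 = 1*7915 + 5674
7915 = 1*5674 + 2241
5674 = 2*2241 + 1192
2241 = 1*1192 + 1049
1192 = 1*1049 + 143
1049 = 7*143 + 48
143 = 2*48 + 47
48 = 1*47 + 1
47 = 47*1 + 0
Back-substitute:
1 = 48 − 47
1 = −143 + 3·48
1 = 3·1049 − 22·143
1 = −22·1192 + 25·1049
1 = 25·2241 − 47·1192
1 = −47·5674 + 119·2241
1 = 119·7915 − 166·5674
1 = −166·13589 + 285·7915
1 = 285·21504 − 451·13589
So 13589·(-451) ≡ 1 (mod 21504), hence d ≡ -451 ≡ 21053 (mod 21504).

21053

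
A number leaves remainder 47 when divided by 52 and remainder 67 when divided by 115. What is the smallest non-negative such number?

4207

Write x = 47 + 52·k. Then 52·k ≡ 67 − 47 ≡ 20 (mod 115).
Need 52⁻¹ mod 115. Extended Euclid on (115, 52):
115 = 2·52 + 11
52 = 4·11 + 8
11 = 1·8 + 3
8 = 2·3 + 2
3 = 1·2 + 1
2 = 2·1 + 0
Back-substitute:
1 = 3 − 2
1 = −8 + 3·3
1 = 3·11 − 4·8
1 = −4·52 + 19·11
1 = 19·115 − 42·52
52⁻¹ ≡ 73 (mod 115), so k ≡ 73·20 ≡ 80 (mod 115).
x = 47 + 52·80 = 4207.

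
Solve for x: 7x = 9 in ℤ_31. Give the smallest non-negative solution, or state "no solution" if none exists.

First find gcd(7, 31):
31 = 4×7 + 3
7 = 2×3 + 1
3 = 3×1 + 0
gcd = 1, so a unique solution mod 31 exists.
Back-substitute for the Bézout coefficients:
1 = 7 − 2·3
1 = −2·31 + 9·7
So 7·(9) ≡ 1 (mod 31), giving 7⁻¹ ≡ 9.
x ≡ 7⁻¹·9 ≡ 9·9 ≡ 19 (mod 31).

19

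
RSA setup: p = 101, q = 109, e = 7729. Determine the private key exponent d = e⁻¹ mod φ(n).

φ(n) = (p−1)(q−1) = 100·108 = 10800.
Need d with 7729·d ≡ 1 (mod 10800). Apply the extended Euclidean algorithm:
10800 = 1*7729 + 3071
7729 = 2*3071 + 1587
3071 = 1*1587 + 1484
1587 = 1*1484 + 103
1484 = 14*103 + 42
103 = 2*42 + 19
42 = 2*19 + 4
19 = 4*4 + 3
4 = 1*3 + 1
3 = 3*1 + 0
Back-substitute:
1 = 4 − 3
1 = −19 + 5·4
1 = 5·42 − 11·19
1 = −11·103 + 27·42
1 = 27·1484 − 389·103
1 = −389·1587 + 416·1484
1 = 416·3071 − 805·1587
1 = −805·7729 + 2026·3071
1 = 2026·10800 − 2831·7729
So 7729·(-2831) ≡ 1 (mod 10800), hence d ≡ -2831 ≡ 7969 (mod 10800).

7969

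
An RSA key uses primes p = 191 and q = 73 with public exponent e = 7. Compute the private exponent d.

φ(n) = (p−1)(q−1) = 190·72 = 13680.
Need d with 7·d ≡ 1 (mod 13680). Apply the extended Euclidean algorithm:
13680 = 1954*7 + 2
7 = 3*2 + 1
2 = 2*1 + 0
Back-substitute:
1 = 7 − 3·2
1 = −3·13680 + 5863·7
So 7·5863 ≡ 1 (mod 13680), hence d = 5863.

5863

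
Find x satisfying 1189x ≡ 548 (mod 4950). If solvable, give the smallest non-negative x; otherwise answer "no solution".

First find gcd(1189, 4950):
4950 = 4·1189 + 194
1189 = 6·194 + 25
194 = 7·25 + 19
25 = 1·19 + 6
19 = 3·6 + 1
6 = 6·1 + 0
gcd = 1, so a unique solution mod 4950 exists.
Back-substitute for the Bézout coefficients:
1 = 19 − 3·6
1 = −3·25 + 4·19
1 = 4·194 − 31·25
1 = −31·1189 + 190·194
1 = 190·4950 − 791·1189
So 1189·(-791) ≡ 1 (mod 4950), giving 1189⁻¹ ≡ 4159.
x ≡ 1189⁻¹·548 ≡ 4159·548 ≡ 2132 (mod 4950).

2132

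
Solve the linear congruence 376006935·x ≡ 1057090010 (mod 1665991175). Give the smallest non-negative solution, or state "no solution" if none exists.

147806876

First find gcd(376006935, 1665991175):
1665991175 = 4·376006935 + 161963435
376006935 = 2·161963435 + 52080065
161963435 = 3·52080065 + 5723240
52080065 = 9·5723240 + 570905
5723240 = 10·570905 + 14190
570905 = 40·14190 + 3305
14190 = 4·3305 + 970
3305 = 3·970 + 395
970 = 2·395 + 180
395 = 2·180 + 35
180 = 5·35 + 5
35 = 7·5 + 0
gcd = 5 and 5 | 1057090010, so solutions exist. Divide through by 5: 75201387x ≡ 211418002 (mod 333198235).
Now find 75201387⁻¹ mod 333198235:
333198235 = 4×75201387 + 32392687
75201387 = 2×32392687 + 10416013
32392687 = 3×10416013 + 1144648
10416013 = 9×1144648 + 114181
1144648 = 10×114181 + 2838
114181 = 40×2838 + 661
2838 = 4×661 + 194
661 = 3×194 + 79
194 = 2×79 + 36
79 = 2×36 + 7
36 = 5×7 + 1
7 = 7×1 + 0
Back-substitute:
1 = 36 − 5·7
1 = −5·79 + 11·36
1 = 11·194 − 27·79
1 = −27·661 + 92·194
1 = 92·2838 − 395·661
1 = −395·114181 + 15892·2838
1 = 15892·1144648 − 159315·114181
1 = −159315·10416013 + 1449727·1144648
1 = 1449727·32392687 − 4508496·10416013
1 = −4508496·75201387 + 10466719·32392687
1 = 10466719·333198235 − 46375372·75201387
So 75201387·(-46375372) ≡ 1 (mod 333198235), i.e. 75201387⁻¹ ≡ 286822863.
Then x ≡ 286822863·211418002 ≡ 147806876 (mod 333198235); the smallest non-negative solution is x = 147806876.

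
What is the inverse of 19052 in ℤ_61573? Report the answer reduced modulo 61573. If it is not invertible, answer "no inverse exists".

2091

Extended Euclidean algorithm:
61573 = 3·19052 + 4417
19052 = 4·4417 + 1384
4417 = 3·1384 + 265
1384 = 5·265 + 59
265 = 4·59 + 29
59 = 2·29 + 1
29 = 29·1 + 0
gcd = 1, so the inverse exists. Back-substitute:
1 = 59 − 2·29
1 = −2·265 + 9·59
1 = 9·1384 − 47·265
1 = −47·4417 + 150·1384
1 = 150·19052 − 647·4417
1 = −647·61573 + 2091·19052
So 19052·2091 ≡ 1 (mod 61573).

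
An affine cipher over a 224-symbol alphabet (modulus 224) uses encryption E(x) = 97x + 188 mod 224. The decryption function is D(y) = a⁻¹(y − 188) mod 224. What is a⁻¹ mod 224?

Run Euclid on (224, 97):
224 = 2*97 + 30
97 = 3*30 + 7
30 = 4*7 + 2
7 = 3*2 + 1
2 = 2*1 + 0
Since gcd(97, 224) = 1, back-substitute to write 1 as a combination:
1 = 7 − 3·2
1 = −3·30 + 13·7
1 = 13·97 − 42·30
1 = −42·224 + 97·97
So 97·97 ≡ 1 (mod 224).

97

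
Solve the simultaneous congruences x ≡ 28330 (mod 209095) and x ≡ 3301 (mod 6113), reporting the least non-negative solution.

576294150

Write x = 28330 + 209095·k. Then 209095·k ≡ 3301 − 28330 ≡ 5536 (mod 6113).
Need 209095⁻¹ mod 6113. Extended Euclid on (6113, 1253):
6113 = 4×1253 + 1101
1253 = 1×1101 + 152
1101 = 7×152 + 37
152 = 4×37 + 4
37 = 9×4 + 1
4 = 4×1 + 0
Back-substitute:
1 = 37 − 9·4
1 = −9·152 + 37·37
1 = 37·1101 − 268·152
1 = −268·1253 + 305·1101
1 = 305·6113 − 1488·1253
209095⁻¹ ≡ 4625 (mod 6113), so k ≡ 4625·5536 ≡ 2756 (mod 6113).
x = 28330 + 209095·2756 = 576294150.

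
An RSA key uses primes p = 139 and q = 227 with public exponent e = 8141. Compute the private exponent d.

φ(n) = (p−1)(q−1) = 138·226 = 31188.
Need d with 8141·d ≡ 1 (mod 31188). Apply the extended Euclidean algorithm:
31188 = 3×8141 + 6765
8141 = 1×6765 + 1376
6765 = 4×1376 + 1261
1376 = 1×1261 + 115
1261 = 10×115 + 111
115 = 1×111 + 4
111 = 27×4 + 3
4 = 1×3 + 1
3 = 3×1 + 0
Back-substitute:
1 = 4 − 3
1 = −111 + 28·4
1 = 28·115 − 29·111
1 = −29·1261 + 318·115
1 = 318·1376 − 347·1261
1 = −347·6765 + 1706·1376
1 = 1706·8141 − 2053·6765
1 = −2053·31188 + 7865·8141
So 8141·7865 ≡ 1 (mod 31188), hence d = 7865.

7865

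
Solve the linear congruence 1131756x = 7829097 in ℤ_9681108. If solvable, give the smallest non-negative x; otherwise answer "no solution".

no solution

gcd(1131756, 9681108):
9681108 = 8×1131756 + 627060
1131756 = 1×627060 + 504696
627060 = 1×504696 + 122364
504696 = 4×122364 + 15240
122364 = 8×15240 + 444
15240 = 34×444 + 144
444 = 3×144 + 12
144 = 12×12 + 0
gcd = 12, but 12 ∤ 7829097, so the congruence has no solution.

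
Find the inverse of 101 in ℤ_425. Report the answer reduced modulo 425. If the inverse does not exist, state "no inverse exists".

Apply the Euclidean algorithm to 425 and 101:
425 = 4*101 + 21
101 = 4*21 + 17
21 = 1*17 + 4
17 = 4*4 + 1
4 = 4*1 + 0
The gcd is 1. Working backward:
1 = 17 − 4·4
1 = −4·21 + 5·17
1 = 5·101 − 24·21
1 = −24·425 + 101·101
So 101·101 ≡ 1 (mod 425).

101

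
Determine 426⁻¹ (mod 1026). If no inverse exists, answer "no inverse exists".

Euclidean algorithm on 1026, 426:
1026 = 2×426 + 174
426 = 2×174 + 78
174 = 2×78 + 18
78 = 4×18 + 6
18 = 3×6 + 0
Since gcd = 6 > 1, 426 is not a unit mod 1026.

no inverse exists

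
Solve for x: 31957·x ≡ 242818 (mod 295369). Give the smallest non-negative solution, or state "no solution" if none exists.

First find gcd(31957, 295369):
295369 = 9*31957 + 7756
31957 = 4*7756 + 933
7756 = 8*933 + 292
933 = 3*292 + 57
292 = 5*57 + 7
57 = 8*7 + 1
7 = 7*1 + 0
gcd = 1, so a unique solution mod 295369 exists.
Back-substitute for the Bézout coefficients:
1 = 57 − 8·7
1 = −8·292 + 41·57
1 = 41·933 − 131·292
1 = −131·7756 + 1089·933
1 = 1089·31957 − 4487·7756
1 = −4487·295369 + 41472·31957
So 31957·(41472) ≡ 1 (mod 295369), giving 31957⁻¹ ≡ 41472.
x ≡ 31957⁻¹·242818 ≡ 41472·242818 ≡ 132779 (mod 295369).

132779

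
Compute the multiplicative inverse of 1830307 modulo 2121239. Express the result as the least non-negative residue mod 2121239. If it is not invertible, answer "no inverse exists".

58643

Run Euclid on (2121239, 1830307):
2121239 = 1*1830307 + 290932
1830307 = 6*290932 + 84715
290932 = 3*84715 + 36787
84715 = 2*36787 + 11141
36787 = 3*11141 + 3364
11141 = 3*3364 + 1049
3364 = 3*1049 + 217
1049 = 4*217 + 181
217 = 1*181 + 36
181 = 5*36 + 1
36 = 36*1 + 0
gcd = 1, so the inverse exists. Back-substitute:
1 = 181 − 5·36
1 = −5·217 + 6·181
1 = 6·1049 − 29·217
1 = −29·3364 + 93·1049
1 = 93·11141 − 308·3364
1 = −308·36787 + 1017·11141
1 = 1017·84715 − 2342·36787
1 = −2342·290932 + 8043·84715
1 = 8043·1830307 − 50600·290932
1 = −50600·2121239 + 58643·1830307
So 1830307·58643 ≡ 1 (mod 2121239).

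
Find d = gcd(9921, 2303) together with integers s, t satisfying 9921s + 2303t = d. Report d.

Repeated division:
9921 = 4×2303 + 709
2303 = 3×709 + 176
709 = 4×176 + 5
176 = 35×5 + 1
5 = 5×1 + 0
gcd(9921, 2303) = 1.
Working backward:
1 = 176 − 35·5
1 = −35·709 + 141·176
1 = 141·2303 − 458·709
1 = −458·9921 + 1973·2303
So 1 = (-458)·9921 + (1973)·2303.

1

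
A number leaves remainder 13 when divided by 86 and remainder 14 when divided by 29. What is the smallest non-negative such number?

Write x = 13 + 86·k. Then 86·k ≡ 14 − 13 ≡ 1 (mod 29).
Need 86⁻¹ mod 29. Extended Euclid on (29, 28):
29 = 1·28 + 1
28 = 28·1 + 0
Back-substitute:
1 = 29 − 28
86⁻¹ ≡ 28 (mod 29), so k ≡ 28·1 ≡ 28 (mod 29).
x = 13 + 86·28 = 2421.

2421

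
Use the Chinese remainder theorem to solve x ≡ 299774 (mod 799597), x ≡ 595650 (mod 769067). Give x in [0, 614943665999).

506626558168

Write x = 299774 + 799597·k. Then 799597·k ≡ 595650 − 299774 ≡ 295876 (mod 769067).
Need 799597⁻¹ mod 769067. Extended Euclid on (769067, 30530):
769067 = 25·30530 + 5817
30530 = 5·5817 + 1445
5817 = 4·1445 + 37
1445 = 39·37 + 2
37 = 18·2 + 1
2 = 2·1 + 0
Back-substitute:
1 = 37 − 18·2
1 = −18·1445 + 703·37
1 = 703·5817 − 2830·1445
1 = −2830·30530 + 14853·5817
1 = 14853·769067 − 374155·30530
799597⁻¹ ≡ 394912 (mod 769067), so k ≡ 394912·295876 ≡ 633602 (mod 769067).
x = 299774 + 799597·633602 = 506626558168.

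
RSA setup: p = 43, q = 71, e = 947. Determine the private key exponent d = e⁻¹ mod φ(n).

683

φ(n) = (p−1)(q−1) = 42·70 = 2940.
Need d with 947·d ≡ 1 (mod 2940). Apply the extended Euclidean algorithm:
2940 = 3*947 + 99
947 = 9*99 + 56
99 = 1*56 + 43
56 = 1*43 + 13
43 = 3*13 + 4
13 = 3*4 + 1
4 = 4*1 + 0
Back-substitute:
1 = 13 − 3·4
1 = −3·43 + 10·13
1 = 10·56 − 13·43
1 = −13·99 + 23·56
1 = 23·947 − 220·99
1 = −220·2940 + 683·947
So 947·683 ≡ 1 (mod 2940), hence d = 683.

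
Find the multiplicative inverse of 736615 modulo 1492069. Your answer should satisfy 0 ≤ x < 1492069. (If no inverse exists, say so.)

Extended Euclidean algorithm:
1492069 = 2×736615 + 18839
736615 = 39×18839 + 1894
18839 = 9×1894 + 1793
1894 = 1×1793 + 101
1793 = 17×101 + 76
101 = 1×76 + 25
76 = 3×25 + 1
25 = 25×1 + 0
Since gcd(736615, 1492069) = 1, back-substitute to write 1 as a combination:
1 = 76 − 3·25
1 = −3·101 + 4·76
1 = 4·1793 − 71·101
1 = −71·1894 + 75·1793
1 = 75·18839 − 746·1894
1 = −746·736615 + 29169·18839
1 = 29169·1492069 − 59084·736615
Thus 736615·(-59084) ≡ 1 (mod 1492069); reducing, -59084 mod 1492069 = 1432985.

1432985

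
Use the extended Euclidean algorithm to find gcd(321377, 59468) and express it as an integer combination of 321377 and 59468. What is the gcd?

1

Apply Euclid's algorithm to 321377 and 59468:
321377 = 5·59468 + 24037
59468 = 2·24037 + 11394
24037 = 2·11394 + 1249
11394 = 9·1249 + 153
1249 = 8·153 + 25
153 = 6·25 + 3
25 = 8·3 + 1
3 = 3·1 + 0
gcd(321377, 59468) = 1.
Working backward:
1 = 25 − 8·3
1 = −8·153 + 49·25
1 = 49·1249 − 400·153
1 = −400·11394 + 3649·1249
1 = 3649·24037 − 7698·11394
1 = −7698·59468 + 19045·24037
1 = 19045·321377 − 102923·59468
So 1 = (19045)·321377 + (-102923)·59468.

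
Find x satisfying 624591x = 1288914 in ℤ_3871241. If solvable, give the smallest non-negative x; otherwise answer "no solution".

339475

First find gcd(624591, 3871241):
3871241 = 6×624591 + 123695
624591 = 5×123695 + 6116
123695 = 20×6116 + 1375
6116 = 4×1375 + 616
1375 = 2×616 + 143
616 = 4×143 + 44
143 = 3×44 + 11
44 = 4×11 + 0
gcd = 11 and 11 | 1288914, so solutions exist. Divide through by 11: 56781x ≡ 117174 (mod 351931).
Now find 56781⁻¹ mod 351931:
351931 = 6×56781 + 11245
56781 = 5×11245 + 556
11245 = 20×556 + 125
556 = 4×125 + 56
125 = 2×56 + 13
56 = 4×13 + 4
13 = 3×4 + 1
4 = 4×1 + 0
Back-substitute:
1 = 13 − 3·4
1 = −3·56 + 13·13
1 = 13·125 − 29·56
1 = −29·556 + 129·125
1 = 129·11245 − 2609·556
1 = −2609·56781 + 13174·11245
1 = 13174·351931 − 81653·56781
So 56781·(-81653) ≡ 1 (mod 351931), i.e. 56781⁻¹ ≡ 270278.
Then x ≡ 270278·117174 ≡ 339475 (mod 351931); the smallest non-negative solution is x = 339475.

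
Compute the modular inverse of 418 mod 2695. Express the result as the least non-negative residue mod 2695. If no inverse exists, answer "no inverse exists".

Compute gcd(418, 2695):
2695 = 6*418 + 187
418 = 2*187 + 44
187 = 4*44 + 11
44 = 4*11 + 0
gcd(418, 2695) = 11 ≠ 1, so 418 has no multiplicative inverse modulo 2695.

no inverse exists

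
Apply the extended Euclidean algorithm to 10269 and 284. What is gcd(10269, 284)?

1

Repeated division:
10269 = 36*284 + 45
284 = 6*45 + 14
45 = 3*14 + 3
14 = 4*3 + 2
3 = 1*2 + 1
2 = 2*1 + 0
gcd(10269, 284) = 1.
Working backward:
1 = 3 − 2
1 = −14 + 5·3
1 = 5·45 − 16·14
1 = −16·284 + 101·45
1 = 101·10269 − 3652·284
So 1 = (101)·10269 + (-3652)·284.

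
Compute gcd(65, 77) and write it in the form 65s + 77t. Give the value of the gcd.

1

Repeated division:
77 = 1×65 + 12
65 = 5×12 + 5
12 = 2×5 + 2
5 = 2×2 + 1
2 = 2×1 + 0
gcd(65, 77) = 1.
Working backward:
1 = 5 − 2·2
1 = −2·12 + 5·5
1 = 5·65 − 27·12
1 = −27·77 + 32·65
So 1 = (-27)·77 + (32)·65.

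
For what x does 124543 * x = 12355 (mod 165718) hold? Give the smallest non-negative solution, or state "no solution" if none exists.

First find gcd(124543, 165718):
165718 = 1·124543 + 41175
124543 = 3·41175 + 1018
41175 = 40·1018 + 455
1018 = 2·455 + 108
455 = 4·108 + 23
108 = 4·23 + 16
23 = 1·16 + 7
16 = 2·7 + 2
7 = 3·2 + 1
2 = 2·1 + 0
gcd = 1, so a unique solution mod 165718 exists.
Back-substitute for the Bézout coefficients:
1 = 7 − 3·2
1 = −3·16 + 7·7
1 = 7·23 − 10·16
1 = −10·108 + 47·23
1 = 47·455 − 198·108
1 = −198·1018 + 443·455
1 = 443·41175 − 17918·1018
1 = −17918·124543 + 54197·41175
1 = 54197·165718 − 72115·124543
So 124543·(-72115) ≡ 1 (mod 165718), giving 124543⁻¹ ≡ 93603.
x ≡ 124543⁻¹·12355 ≡ 93603·12355 ≡ 84861 (mod 165718).

84861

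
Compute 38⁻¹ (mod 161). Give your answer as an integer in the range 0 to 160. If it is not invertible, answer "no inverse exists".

89

Run Euclid on (161, 38):
161 = 4·38 + 9
38 = 4·9 + 2
9 = 4·2 + 1
2 = 2·1 + 0
Since gcd(38, 161) = 1, back-substitute to write 1 as a combination:
1 = 9 − 4·2
1 = −4·38 + 17·9
1 = 17·161 − 72·38
So 38·(-72) ≡ 1 (mod 161), and -72 ≡ 89 (mod 161).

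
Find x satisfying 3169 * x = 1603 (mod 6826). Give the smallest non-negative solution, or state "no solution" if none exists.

First find gcd(3169, 6826):
6826 = 2·3169 + 488
3169 = 6·488 + 241
488 = 2·241 + 6
241 = 40·6 + 1
6 = 6·1 + 0
gcd = 1, so a unique solution mod 6826 exists.
Back-substitute for the Bézout coefficients:
1 = 241 − 40·6
1 = −40·488 + 81·241
1 = 81·3169 − 526·488
1 = −526·6826 + 1133·3169
So 3169·(1133) ≡ 1 (mod 6826), giving 3169⁻¹ ≡ 1133.
x ≡ 3169⁻¹·1603 ≡ 1133·1603 ≡ 483 (mod 6826).

483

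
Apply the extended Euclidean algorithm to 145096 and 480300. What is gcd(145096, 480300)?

4

Repeated division:
480300 = 3·145096 + 45012
145096 = 3·45012 + 10060
45012 = 4·10060 + 4772
10060 = 2·4772 + 516
4772 = 9·516 + 128
516 = 4·128 + 4
128 = 32·4 + 0
gcd(145096, 480300) = 4.
Working backward:
4 = 516 − 4·128
4 = −4·4772 + 37·516
4 = 37·10060 − 78·4772
4 = −78·45012 + 349·10060
4 = 349·145096 − 1125·45012
4 = −1125·480300 + 3724·145096
So 4 = (-1125)·480300 + (3724)·145096.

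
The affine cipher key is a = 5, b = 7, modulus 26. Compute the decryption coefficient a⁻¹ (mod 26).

21

Extended Euclidean algorithm:
26 = 5*5 + 1
5 = 5*1 + 0
gcd = 1, so the inverse exists. Back-substitute:
1 = 26 − 5·5
So 5·(-5) ≡ 1 (mod 26), and -5 ≡ 21 (mod 26).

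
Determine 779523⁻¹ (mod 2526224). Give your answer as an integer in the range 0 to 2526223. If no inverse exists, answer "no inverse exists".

2178795

Run Euclid on (2526224, 779523):
2526224 = 3*779523 + 187655
779523 = 4*187655 + 28903
187655 = 6*28903 + 14237
28903 = 2*14237 + 429
14237 = 33*429 + 80
429 = 5*80 + 29
80 = 2*29 + 22
29 = 1*22 + 7
22 = 3*7 + 1
7 = 7*1 + 0
Since gcd(779523, 2526224) = 1, back-substitute to write 1 as a combination:
1 = 22 − 3·7
1 = −3·29 + 4·22
1 = 4·80 − 11·29
1 = −11·429 + 59·80
1 = 59·14237 − 1958·429
1 = −1958·28903 + 3975·14237
1 = 3975·187655 − 25808·28903
1 = −25808·779523 + 107207·187655
1 = 107207·2526224 − 347429·779523
Hence 779523⁻¹ ≡ -347429 ≡ 2178795 (mod 2526224).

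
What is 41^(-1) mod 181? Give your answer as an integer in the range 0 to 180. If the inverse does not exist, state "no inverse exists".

53

gcd(181, 41) by repeated division:
181 = 4*41 + 17
41 = 2*17 + 7
17 = 2*7 + 3
7 = 2*3 + 1
3 = 3*1 + 0
The gcd is 1. Working backward:
1 = 7 − 2·3
1 = −2·17 + 5·7
1 = 5·41 − 12·17
1 = −12·181 + 53·41
So 41·53 ≡ 1 (mod 181).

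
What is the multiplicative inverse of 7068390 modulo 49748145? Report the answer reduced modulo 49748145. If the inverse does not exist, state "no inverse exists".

Compute gcd(7068390, 49748145):
49748145 = 7×7068390 + 269415
7068390 = 26×269415 + 63600
269415 = 4×63600 + 15015
63600 = 4×15015 + 3540
15015 = 4×3540 + 855
3540 = 4×855 + 120
855 = 7×120 + 15
120 = 8×15 + 0
The gcd is 15, not 1, hence no inverse exists.

no inverse exists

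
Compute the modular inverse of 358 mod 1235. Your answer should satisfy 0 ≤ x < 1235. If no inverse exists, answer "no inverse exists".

gcd(1235, 358) by repeated division:
1235 = 3·358 + 161
358 = 2·161 + 36
161 = 4·36 + 17
36 = 2·17 + 2
17 = 8·2 + 1
2 = 2·1 + 0
The gcd is 1. Working backward:
1 = 17 − 8·2
1 = −8·36 + 17·17
1 = 17·161 − 76·36
1 = −76·358 + 169·161
1 = 169·1235 − 583·358
So 358·(-583) ≡ 1 (mod 1235), and -583 ≡ 652 (mod 1235).

652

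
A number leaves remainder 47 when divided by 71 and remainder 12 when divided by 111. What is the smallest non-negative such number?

Write x = 47 + 71·k. Then 71·k ≡ 12 − 47 ≡ 76 (mod 111).
Need 71⁻¹ mod 111. Extended Euclid on (111, 71):
111 = 1×71 + 40
71 = 1×40 + 31
40 = 1×31 + 9
31 = 3×9 + 4
9 = 2×4 + 1
4 = 4×1 + 0
Back-substitute:
1 = 9 − 2·4
1 = −2·31 + 7·9
1 = 7·40 − 9·31
1 = −9·71 + 16·40
1 = 16·111 − 25·71
71⁻¹ ≡ 86 (mod 111), so k ≡ 86·76 ≡ 98 (mod 111).
x = 47 + 71·98 = 7005.

7005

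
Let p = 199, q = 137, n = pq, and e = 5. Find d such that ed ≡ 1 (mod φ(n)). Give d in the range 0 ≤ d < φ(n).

φ(n) = (p−1)(q−1) = 198·136 = 26928.
Need d with 5·d ≡ 1 (mod 26928). Apply the extended Euclidean algorithm:
26928 = 5385*5 + 3
5 = 1*3 + 2
3 = 1*2 + 1
2 = 2*1 + 0
Back-substitute:
1 = 3 − 2
1 = −5 + 2·3
1 = 2·26928 − 10771·5
So 5·(-10771) ≡ 1 (mod 26928), hence d ≡ -10771 ≡ 16157 (mod 26928).

16157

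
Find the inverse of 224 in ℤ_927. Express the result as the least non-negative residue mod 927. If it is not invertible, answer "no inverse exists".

Run Euclid on (927, 224):
927 = 4×224 + 31
224 = 7×31 + 7
31 = 4×7 + 3
7 = 2×3 + 1
3 = 3×1 + 0
The gcd is 1. Working backward:
1 = 7 − 2·3
1 = −2·31 + 9·7
1 = 9·224 − 65·31
1 = −65·927 + 269·224
So 224·269 ≡ 1 (mod 927).

269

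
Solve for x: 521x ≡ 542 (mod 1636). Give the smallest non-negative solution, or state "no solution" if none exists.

First find gcd(521, 1636):
1636 = 3·521 + 73
521 = 7·73 + 10
73 = 7·10 + 3
10 = 3·3 + 1
3 = 3·1 + 0
gcd = 1, so a unique solution mod 1636 exists.
Back-substitute for the Bézout coefficients:
1 = 10 − 3·3
1 = −3·73 + 22·10
1 = 22·521 − 157·73
1 = −157·1636 + 493·521
So 521·(493) ≡ 1 (mod 1636), giving 521⁻¹ ≡ 493.
x ≡ 521⁻¹·542 ≡ 493·542 ≡ 538 (mod 1636).

538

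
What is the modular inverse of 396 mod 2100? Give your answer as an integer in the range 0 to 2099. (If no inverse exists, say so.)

no inverse exists

Compute gcd(396, 2100):
2100 = 5·396 + 120
396 = 3·120 + 36
120 = 3·36 + 12
36 = 3·12 + 0
gcd(396, 2100) = 12 ≠ 1, so 396 has no multiplicative inverse modulo 2100.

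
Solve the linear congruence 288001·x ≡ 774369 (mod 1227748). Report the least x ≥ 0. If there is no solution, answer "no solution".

825217

First find gcd(288001, 1227748):
1227748 = 4*288001 + 75744
288001 = 3*75744 + 60769
75744 = 1*60769 + 14975
60769 = 4*14975 + 869
14975 = 17*869 + 202
869 = 4*202 + 61
202 = 3*61 + 19
61 = 3*19 + 4
19 = 4*4 + 3
4 = 1*3 + 1
3 = 3*1 + 0
gcd = 1, so a unique solution mod 1227748 exists.
Back-substitute for the Bézout coefficients:
1 = 4 − 3
1 = −19 + 5·4
1 = 5·61 − 16·19
1 = −16·202 + 53·61
1 = 53·869 − 228·202
1 = −228·14975 + 3929·869
1 = 3929·60769 − 15944·14975
1 = −15944·75744 + 19873·60769
1 = 19873·288001 − 75563·75744
1 = −75563·1227748 + 322125·288001
So 288001·(322125) ≡ 1 (mod 1227748), giving 288001⁻¹ ≡ 322125.
x ≡ 288001⁻¹·774369 ≡ 322125·774369 ≡ 825217 (mod 1227748).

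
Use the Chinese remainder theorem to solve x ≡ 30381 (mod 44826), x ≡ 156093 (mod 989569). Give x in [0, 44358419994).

Write x = 30381 + 44826·k. Then 44826·k ≡ 156093 − 30381 ≡ 125712 (mod 989569).
Need 44826⁻¹ mod 989569. Extended Euclid on (989569, 44826):
989569 = 22·44826 + 3397
44826 = 13·3397 + 665
3397 = 5·665 + 72
665 = 9·72 + 17
72 = 4·17 + 4
17 = 4·4 + 1
4 = 4·1 + 0
Back-substitute:
1 = 17 − 4·4
1 = −4·72 + 17·17
1 = 17·665 − 157·72
1 = −157·3397 + 802·665
1 = 802·44826 − 10583·3397
1 = −10583·989569 + 233628·44826
44826⁻¹ ≡ 233628 (mod 989569), so k ≡ 233628·125712 ≡ 424785 (mod 989569).
x = 30381 + 44826·424785 = 19041442791.

19041442791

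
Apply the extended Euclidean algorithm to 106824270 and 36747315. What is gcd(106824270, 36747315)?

15

Euclidean algorithm:
106824270 = 2×36747315 + 33329640
36747315 = 1×33329640 + 3417675
33329640 = 9×3417675 + 2570565
3417675 = 1×2570565 + 847110
2570565 = 3×847110 + 29235
847110 = 28×29235 + 28530
29235 = 1×28530 + 705
28530 = 40×705 + 330
705 = 2×330 + 45
330 = 7×45 + 15
45 = 3×15 + 0
gcd(106824270, 36747315) = 15.
Back-substituting:
15 = 330 − 7·45
15 = −7·705 + 15·330
15 = 15·28530 − 607·705
15 = −607·29235 + 622·28530
15 = 622·847110 − 18023·29235
15 = −18023·2570565 + 54691·847110
15 = 54691·3417675 − 72714·2570565
15 = −72714·33329640 + 709117·3417675
15 = 709117·36747315 − 781831·33329640
15 = −781831·106824270 + 2272779·36747315
So 15 = (-781831)·106824270 + (2272779)·36747315.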